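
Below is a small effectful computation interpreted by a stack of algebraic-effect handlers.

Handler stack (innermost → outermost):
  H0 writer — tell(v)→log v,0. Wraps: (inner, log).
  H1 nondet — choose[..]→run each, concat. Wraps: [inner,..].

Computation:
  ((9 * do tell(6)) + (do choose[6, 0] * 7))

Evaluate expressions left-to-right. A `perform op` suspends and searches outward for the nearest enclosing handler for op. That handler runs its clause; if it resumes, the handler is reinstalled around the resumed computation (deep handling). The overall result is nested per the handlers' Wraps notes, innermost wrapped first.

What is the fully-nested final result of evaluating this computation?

Answer: [(42, (6)), (0, (6))]

Step-by-step:
tell(6) @ H0 ⇒ log+=6
choose[6, 0] @ H1
  branch[0] choose=6:
    H0 returns (42, (6))
    H1 returns [(42, (6))]
  branch[1] choose=0:
    H0 returns (0, (6))
    H1 returns [(0, (6))]
= [(42, (6)), (0, (6))]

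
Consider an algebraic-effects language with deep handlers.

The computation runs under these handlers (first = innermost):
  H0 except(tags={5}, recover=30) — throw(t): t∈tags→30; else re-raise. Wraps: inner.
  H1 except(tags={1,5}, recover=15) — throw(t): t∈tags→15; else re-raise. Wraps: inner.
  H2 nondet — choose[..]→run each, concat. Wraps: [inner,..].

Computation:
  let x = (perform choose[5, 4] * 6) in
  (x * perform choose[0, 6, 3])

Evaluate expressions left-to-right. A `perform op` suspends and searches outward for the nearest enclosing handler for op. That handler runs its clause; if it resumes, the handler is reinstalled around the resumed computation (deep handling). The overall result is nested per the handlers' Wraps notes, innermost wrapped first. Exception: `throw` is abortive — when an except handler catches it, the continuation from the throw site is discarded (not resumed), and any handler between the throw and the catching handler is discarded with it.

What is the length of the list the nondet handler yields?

Working:
choose[5, 4] @ H2
  branch[0] choose=5:
    choose[0, 6, 3] @ H2
      branch[0] choose=0:
        H0 returns 0
        H1 returns 0
        H2 returns [0]
      branch[1] choose=6:
        H0 returns 180
        H1 returns 180
        H2 returns [180]
      branch[2] choose=3:
        H0 returns 90
        H1 returns 90
        H2 returns [90]
  branch[1] choose=4:
    choose[0, 6, 3] @ H2
      branch[0] choose=0:
        H0 returns 0
        H1 returns 0
        H2 returns [0]
      branch[1] choose=6:
        H0 returns 144
        H1 returns 144
        H2 returns [144]
      branch[2] choose=3:
        H0 returns 72
        H1 returns 72
        H2 returns [72]
= [0, 180, 90, 0, 144, 72]

Answer: 6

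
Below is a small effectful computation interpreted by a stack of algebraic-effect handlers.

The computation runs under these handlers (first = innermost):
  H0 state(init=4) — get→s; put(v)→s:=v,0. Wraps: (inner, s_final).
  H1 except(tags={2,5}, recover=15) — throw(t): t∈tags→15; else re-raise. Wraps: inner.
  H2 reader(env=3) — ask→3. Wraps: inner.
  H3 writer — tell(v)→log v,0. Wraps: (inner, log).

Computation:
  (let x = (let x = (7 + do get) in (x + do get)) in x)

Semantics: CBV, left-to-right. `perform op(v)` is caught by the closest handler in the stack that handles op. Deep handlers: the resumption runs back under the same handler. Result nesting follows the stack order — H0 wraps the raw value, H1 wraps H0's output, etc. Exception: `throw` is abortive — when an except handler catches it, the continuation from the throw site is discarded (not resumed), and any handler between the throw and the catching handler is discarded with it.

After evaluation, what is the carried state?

Evaluation trace:
get @ H0 ⇒ 4
get @ H0 ⇒ 4
H0 returns (15, 4)
H1 returns (15, 4)
H2 returns (15, 4)
H3 returns ((15, 4), ())
= ((15, 4), ())

Answer: 4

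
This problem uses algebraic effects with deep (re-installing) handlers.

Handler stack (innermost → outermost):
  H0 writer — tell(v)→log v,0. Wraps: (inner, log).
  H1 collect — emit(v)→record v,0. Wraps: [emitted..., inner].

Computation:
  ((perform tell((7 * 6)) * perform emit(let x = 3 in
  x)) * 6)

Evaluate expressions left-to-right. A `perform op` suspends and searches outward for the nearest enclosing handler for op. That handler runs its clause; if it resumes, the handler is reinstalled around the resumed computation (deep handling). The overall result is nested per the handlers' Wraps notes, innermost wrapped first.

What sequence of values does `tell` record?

Answer: (42)

Step-by-step:
tell(42) @ H0 ⇒ log+=42
emit(3) @ H1 ⇒ out+=3
H0 returns (0, (42))
H1 returns [3, (0, (42))]
= [3, (0, (42))]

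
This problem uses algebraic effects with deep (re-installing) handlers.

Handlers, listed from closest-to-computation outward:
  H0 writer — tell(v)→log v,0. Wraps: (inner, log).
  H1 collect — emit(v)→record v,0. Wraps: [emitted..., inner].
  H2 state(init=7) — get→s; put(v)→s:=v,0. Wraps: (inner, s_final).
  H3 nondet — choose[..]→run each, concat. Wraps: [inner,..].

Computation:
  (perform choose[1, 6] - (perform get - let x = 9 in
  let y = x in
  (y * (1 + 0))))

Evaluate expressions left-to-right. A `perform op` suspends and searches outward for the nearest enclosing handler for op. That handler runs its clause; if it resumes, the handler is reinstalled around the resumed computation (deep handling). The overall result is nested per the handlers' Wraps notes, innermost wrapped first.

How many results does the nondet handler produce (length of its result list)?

Answer: 2

Step-by-step:
choose[1, 6] @ H3
  branch[0] choose=1:
    get @ H2 ⇒ 7
    H0 returns (3, ())
    H1 returns [(3, ())]
    H2 returns ([(3, ())], 7)
    H3 returns [([(3, ())], 7)]
  branch[1] choose=6:
    get @ H2 ⇒ 7
    H0 returns (8, ())
    H1 returns [(8, ())]
    H2 returns ([(8, ())], 7)
    H3 returns [([(8, ())], 7)]
= [([(3, ())], 7), ([(8, ())], 7)]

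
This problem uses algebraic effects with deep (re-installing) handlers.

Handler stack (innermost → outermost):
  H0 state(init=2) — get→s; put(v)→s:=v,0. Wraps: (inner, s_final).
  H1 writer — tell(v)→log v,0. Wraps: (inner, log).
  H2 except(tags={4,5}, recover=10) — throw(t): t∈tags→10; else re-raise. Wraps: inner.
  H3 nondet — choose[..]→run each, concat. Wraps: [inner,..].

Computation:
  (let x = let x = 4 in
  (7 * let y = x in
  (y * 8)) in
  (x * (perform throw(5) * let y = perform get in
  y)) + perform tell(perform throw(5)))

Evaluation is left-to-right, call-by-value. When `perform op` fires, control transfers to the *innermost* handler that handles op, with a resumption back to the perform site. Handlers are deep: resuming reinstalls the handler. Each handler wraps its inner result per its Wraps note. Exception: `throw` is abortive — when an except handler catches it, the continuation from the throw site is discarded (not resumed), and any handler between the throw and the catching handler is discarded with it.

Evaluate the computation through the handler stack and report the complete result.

Answer: [10]

Working:
throw(5) @ H2 caught ⇒ 10
H3 returns [10]
= [10]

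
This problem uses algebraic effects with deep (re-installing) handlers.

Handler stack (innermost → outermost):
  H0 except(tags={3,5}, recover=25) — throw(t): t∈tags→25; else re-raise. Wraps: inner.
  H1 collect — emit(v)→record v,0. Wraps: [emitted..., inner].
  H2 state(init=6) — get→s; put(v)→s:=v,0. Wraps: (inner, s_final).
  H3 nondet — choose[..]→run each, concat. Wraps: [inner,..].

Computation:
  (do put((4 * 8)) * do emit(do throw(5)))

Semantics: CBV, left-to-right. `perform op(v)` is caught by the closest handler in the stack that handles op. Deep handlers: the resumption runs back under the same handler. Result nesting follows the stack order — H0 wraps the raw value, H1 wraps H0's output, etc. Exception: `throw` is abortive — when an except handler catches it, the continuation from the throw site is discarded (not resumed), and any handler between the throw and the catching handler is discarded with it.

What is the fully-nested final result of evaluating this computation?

Working:
put(32) @ H2 ⇒ s:=32
throw(5) @ H0 caught ⇒ 25
H1 returns [25]
H2 returns ([25], 32)
H3 returns [([25], 32)]
= [([25], 32)]

Answer: [([25], 32)]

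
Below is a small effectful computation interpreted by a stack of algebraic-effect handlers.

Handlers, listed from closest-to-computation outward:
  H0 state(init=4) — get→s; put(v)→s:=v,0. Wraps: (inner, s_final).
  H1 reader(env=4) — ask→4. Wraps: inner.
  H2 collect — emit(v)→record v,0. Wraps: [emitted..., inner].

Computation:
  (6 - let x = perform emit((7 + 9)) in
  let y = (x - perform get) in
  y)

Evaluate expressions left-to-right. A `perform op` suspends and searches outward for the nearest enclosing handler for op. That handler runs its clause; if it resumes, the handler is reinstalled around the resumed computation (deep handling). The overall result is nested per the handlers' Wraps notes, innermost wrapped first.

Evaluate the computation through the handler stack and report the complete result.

Answer: [16, (10, 4)]

Evaluation trace:
emit(16) @ H2 ⇒ out+=16
get @ H0 ⇒ 4
H0 returns (10, 4)
H1 returns (10, 4)
H2 returns [16, (10, 4)]
= [16, (10, 4)]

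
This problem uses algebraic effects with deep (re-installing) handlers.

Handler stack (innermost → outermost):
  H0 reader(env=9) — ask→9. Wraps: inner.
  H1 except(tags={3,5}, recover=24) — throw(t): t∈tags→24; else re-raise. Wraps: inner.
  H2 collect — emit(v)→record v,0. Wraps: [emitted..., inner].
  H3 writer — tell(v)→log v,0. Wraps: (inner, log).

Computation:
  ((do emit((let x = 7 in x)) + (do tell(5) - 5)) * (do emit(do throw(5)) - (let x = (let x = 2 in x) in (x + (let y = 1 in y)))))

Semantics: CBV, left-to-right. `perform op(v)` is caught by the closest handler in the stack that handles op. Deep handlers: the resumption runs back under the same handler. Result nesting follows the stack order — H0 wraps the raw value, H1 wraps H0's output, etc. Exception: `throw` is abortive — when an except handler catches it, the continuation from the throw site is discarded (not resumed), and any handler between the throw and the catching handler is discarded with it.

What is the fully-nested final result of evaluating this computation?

Answer: ([7, 24], (5))

Evaluation trace:
emit(7) @ H2 ⇒ out+=7
tell(5) @ H3 ⇒ log+=5
throw(5) @ H1 caught ⇒ 24
H2 returns [7, 24]
H3 returns ([7, 24], (5))
= ([7, 24], (5))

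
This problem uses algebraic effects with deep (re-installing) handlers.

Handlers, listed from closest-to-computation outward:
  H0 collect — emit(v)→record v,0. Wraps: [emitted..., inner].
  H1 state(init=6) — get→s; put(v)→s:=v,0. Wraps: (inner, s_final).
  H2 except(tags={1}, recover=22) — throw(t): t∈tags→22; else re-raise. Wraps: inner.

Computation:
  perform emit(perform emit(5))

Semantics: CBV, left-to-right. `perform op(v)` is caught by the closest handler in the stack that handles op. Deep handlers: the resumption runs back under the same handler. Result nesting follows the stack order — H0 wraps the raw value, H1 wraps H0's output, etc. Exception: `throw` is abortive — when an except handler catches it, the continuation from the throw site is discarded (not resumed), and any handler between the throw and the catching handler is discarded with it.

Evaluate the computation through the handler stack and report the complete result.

Answer: ([5, 0, 0], 6)

Evaluation trace:
emit(5) @ H0 ⇒ out+=5
emit(0) @ H0 ⇒ out+=0
H0 returns [5, 0, 0]
H1 returns ([5, 0, 0], 6)
H2 returns ([5, 0, 0], 6)
= ([5, 0, 0], 6)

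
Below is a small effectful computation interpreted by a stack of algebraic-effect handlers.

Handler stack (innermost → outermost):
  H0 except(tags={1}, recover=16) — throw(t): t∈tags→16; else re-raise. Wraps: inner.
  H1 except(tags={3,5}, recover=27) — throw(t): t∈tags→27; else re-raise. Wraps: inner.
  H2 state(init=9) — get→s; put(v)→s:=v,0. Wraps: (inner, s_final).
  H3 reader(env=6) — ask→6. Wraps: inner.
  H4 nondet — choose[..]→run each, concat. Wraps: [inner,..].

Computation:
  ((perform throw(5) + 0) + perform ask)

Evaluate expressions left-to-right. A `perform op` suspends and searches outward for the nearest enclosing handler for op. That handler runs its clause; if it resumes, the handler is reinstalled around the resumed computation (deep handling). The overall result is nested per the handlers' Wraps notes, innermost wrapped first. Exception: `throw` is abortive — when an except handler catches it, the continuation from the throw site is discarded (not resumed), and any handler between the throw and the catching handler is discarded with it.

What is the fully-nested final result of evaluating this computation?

Working:
throw(5) @ H0 re-raised
throw(5) @ H1 caught ⇒ 27
H2 returns (27, 9)
H3 returns (27, 9)
H4 returns [(27, 9)]
= [(27, 9)]

Answer: [(27, 9)]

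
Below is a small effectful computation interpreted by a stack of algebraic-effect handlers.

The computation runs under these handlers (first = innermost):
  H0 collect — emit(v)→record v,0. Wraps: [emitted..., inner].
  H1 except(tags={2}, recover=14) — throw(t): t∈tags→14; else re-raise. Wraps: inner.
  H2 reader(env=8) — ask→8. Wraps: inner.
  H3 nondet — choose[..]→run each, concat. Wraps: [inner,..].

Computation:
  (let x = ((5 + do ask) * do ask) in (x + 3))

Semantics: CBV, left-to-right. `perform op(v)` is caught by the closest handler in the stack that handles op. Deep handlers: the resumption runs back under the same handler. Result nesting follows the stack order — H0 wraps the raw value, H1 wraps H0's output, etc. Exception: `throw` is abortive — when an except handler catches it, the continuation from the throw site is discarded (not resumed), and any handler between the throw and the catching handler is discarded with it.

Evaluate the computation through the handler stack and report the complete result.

Answer: [[107]]

Evaluation trace:
ask @ H2 ⇒ 8
ask @ H2 ⇒ 8
H0 returns [107]
H1 returns [107]
H2 returns [107]
H3 returns [[107]]
= [[107]]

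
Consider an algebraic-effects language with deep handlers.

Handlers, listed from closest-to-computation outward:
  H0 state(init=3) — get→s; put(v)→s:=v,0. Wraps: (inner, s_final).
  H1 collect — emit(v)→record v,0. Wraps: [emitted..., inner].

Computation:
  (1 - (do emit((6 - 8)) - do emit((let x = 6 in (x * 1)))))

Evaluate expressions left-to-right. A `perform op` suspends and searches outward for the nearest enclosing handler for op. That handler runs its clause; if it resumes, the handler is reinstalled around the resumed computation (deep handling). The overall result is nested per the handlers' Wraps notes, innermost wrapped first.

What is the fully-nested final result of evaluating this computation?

Evaluation trace:
emit(-2) @ H1 ⇒ out+=-2
emit(6) @ H1 ⇒ out+=6
H0 returns (1, 3)
H1 returns [-2, 6, (1, 3)]
= [-2, 6, (1, 3)]

Answer: [-2, 6, (1, 3)]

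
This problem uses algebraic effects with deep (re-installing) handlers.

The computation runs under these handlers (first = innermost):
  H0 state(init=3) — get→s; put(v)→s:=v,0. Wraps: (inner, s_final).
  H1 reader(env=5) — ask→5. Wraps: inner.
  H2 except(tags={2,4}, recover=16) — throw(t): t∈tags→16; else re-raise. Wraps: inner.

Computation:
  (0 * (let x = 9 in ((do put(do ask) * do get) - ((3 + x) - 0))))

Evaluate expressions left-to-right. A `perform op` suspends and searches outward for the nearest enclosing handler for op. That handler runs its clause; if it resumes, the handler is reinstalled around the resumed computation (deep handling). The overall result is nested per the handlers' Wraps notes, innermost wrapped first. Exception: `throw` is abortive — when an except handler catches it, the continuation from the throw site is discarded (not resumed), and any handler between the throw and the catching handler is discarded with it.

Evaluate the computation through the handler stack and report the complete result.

Answer: (0, 5)

Step-by-step:
ask @ H1 ⇒ 5
put(5) @ H0 ⇒ s:=5
get @ H0 ⇒ 5
H0 returns (0, 5)
H1 returns (0, 5)
H2 returns (0, 5)
= (0, 5)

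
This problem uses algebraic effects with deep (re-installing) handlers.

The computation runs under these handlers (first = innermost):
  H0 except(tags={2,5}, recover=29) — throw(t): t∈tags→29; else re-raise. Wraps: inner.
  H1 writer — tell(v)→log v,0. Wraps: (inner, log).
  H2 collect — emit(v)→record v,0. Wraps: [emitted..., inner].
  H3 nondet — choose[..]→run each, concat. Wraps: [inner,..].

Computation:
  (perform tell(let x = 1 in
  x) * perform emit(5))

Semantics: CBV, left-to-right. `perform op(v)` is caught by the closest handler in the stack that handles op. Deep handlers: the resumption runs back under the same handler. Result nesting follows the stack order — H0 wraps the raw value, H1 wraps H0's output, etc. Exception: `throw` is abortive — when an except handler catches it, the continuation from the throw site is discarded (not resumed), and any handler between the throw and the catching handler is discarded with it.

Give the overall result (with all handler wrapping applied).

Answer: [[5, (0, (1))]]

Working:
tell(1) @ H1 ⇒ log+=1
emit(5) @ H2 ⇒ out+=5
H0 returns 0
H1 returns (0, (1))
H2 returns [5, (0, (1))]
H3 returns [[5, (0, (1))]]
= [[5, (0, (1))]]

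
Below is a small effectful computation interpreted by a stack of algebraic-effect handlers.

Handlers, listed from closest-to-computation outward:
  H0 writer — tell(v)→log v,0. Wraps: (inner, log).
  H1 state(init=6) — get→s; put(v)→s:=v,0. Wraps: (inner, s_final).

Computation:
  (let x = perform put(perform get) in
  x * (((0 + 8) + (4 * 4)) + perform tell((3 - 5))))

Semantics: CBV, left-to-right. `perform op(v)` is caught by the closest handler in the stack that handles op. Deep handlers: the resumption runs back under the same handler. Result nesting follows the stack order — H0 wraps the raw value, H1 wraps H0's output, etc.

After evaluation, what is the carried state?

Answer: 6

Evaluation trace:
get @ H1 ⇒ 6
put(6) @ H1 ⇒ s:=6
tell(-2) @ H0 ⇒ log+=-2
H0 returns (0, (-2))
H1 returns ((0, (-2)), 6)
= ((0, (-2)), 6)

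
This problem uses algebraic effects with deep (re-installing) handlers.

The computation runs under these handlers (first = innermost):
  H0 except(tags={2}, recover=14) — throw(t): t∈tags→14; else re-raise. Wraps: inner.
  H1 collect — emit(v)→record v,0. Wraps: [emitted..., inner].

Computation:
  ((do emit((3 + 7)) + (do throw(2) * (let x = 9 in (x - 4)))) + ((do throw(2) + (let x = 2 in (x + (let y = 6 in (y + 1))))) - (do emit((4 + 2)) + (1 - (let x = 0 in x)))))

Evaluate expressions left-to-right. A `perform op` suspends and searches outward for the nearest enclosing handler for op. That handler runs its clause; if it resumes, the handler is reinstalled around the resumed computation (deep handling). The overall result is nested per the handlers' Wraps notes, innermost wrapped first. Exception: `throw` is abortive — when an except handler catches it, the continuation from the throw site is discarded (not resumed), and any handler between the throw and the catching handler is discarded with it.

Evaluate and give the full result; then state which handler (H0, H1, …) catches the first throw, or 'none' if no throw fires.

Answer: [10, 14] ; first throw caught by: H0

Evaluation trace:
emit(10) @ H1 ⇒ out+=10
throw(2) @ H0 caught ⇒ 14
H1 returns [10, 14]
= [10, 14]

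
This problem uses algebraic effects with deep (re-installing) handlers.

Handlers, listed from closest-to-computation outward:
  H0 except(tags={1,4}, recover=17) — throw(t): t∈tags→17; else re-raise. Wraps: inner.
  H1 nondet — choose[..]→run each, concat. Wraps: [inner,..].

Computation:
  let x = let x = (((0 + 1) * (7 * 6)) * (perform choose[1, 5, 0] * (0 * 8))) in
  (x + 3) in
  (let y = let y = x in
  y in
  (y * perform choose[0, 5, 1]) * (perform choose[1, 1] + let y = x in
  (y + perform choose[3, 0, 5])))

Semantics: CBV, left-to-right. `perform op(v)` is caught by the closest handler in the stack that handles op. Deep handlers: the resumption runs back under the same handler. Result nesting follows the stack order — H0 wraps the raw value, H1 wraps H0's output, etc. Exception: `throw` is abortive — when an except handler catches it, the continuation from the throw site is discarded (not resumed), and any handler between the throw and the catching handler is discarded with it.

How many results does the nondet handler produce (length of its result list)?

Answer: 54

Evaluation trace:
choose[1, 5, 0] @ H1
  branch[0] choose=1:
    choose[0, 5, 1] @ H1
      branch[0] choose=0:
        choose[1, 1] @ H1
          branch[0] choose=1:
            choose[3, 0, 5] @ H1
              branch[0] choose=3:
                H0 returns 0
                H1 returns [0]
              branch[1] choose=0:
                H0 returns 0
                H1 returns [0]
              branch[2] choose=5:
                H0 returns 0
                H1 returns [0]
          branch[1] choose=1:
            choose[3, 0, 5] @ H1
              branch[0] choose=3:
                H0 returns 0
                H1 returns [0]
              branch[1] choose=0:
                H0 returns 0
                H1 returns [0]
              branch[2] choose=5:
                H0 returns 0
                H1 returns [0]
      branch[1] choose=5:
        choose[1, 1] @ H1
          branch[0] choose=1:
            choose[3, 0, 5] @ H1
              branch[0] choose=3:
                H0 returns 105
                H1 returns [105]
              branch[1] choose=0:
                H0 returns 60
                H1 returns [60]
              branch[2] choose=5:
                H0 returns 135
                H1 returns [135]
          branch[1] choose=1:
            choose[3, 0, 5] @ H1
              branch[0] choose=3:
                H0 returns 105
                H1 returns [105]
              branch[1] choose=0:
                H0 returns 60
                H1 returns [60]
              branch[2] choose=5:
                H0 returns 135
                H1 returns [135]
      branch[2] choose=1:
        choose[1, 1] @ H1
          branch[0] choose=1:
            choose[3, 0, 5] @ H1
              branch[0] choose=3:
                H0 returns 21
                H1 returns [21]
              branch[1] choose=0:
                H0 returns 12
                H1 returns [12]
              branch[2] choose=5:
                H0 returns 27
                H1 returns [27]
          branch[1] choose=1:
            choose[3, 0, 5] @ H1
              branch[0] choose=3:
                H0 returns 21
                H1 returns [21]
              branch[1] choose=0:
                H0 returns 12
                H1 returns [12]
              branch[2] choose=5:
                H0 returns 27
                H1 returns [27]
  branch[1] choose=5:
    choose[0, 5, 1] @ H1
      branch[0] choose=0:
        choose[1, 1] @ H1
          branch[0] choose=1:
            choose[3, 0, 5] @ H1
              branch[0] choose=3:
                H0 returns 0
                H1 returns [0]
              branch[1] choose=0:
                H0 returns 0
                H1 returns [0]
              branch[2] choose=5:
                H0 returns 0
                H1 returns [0]
          branch[1] choose=1:
            choose[3, 0, 5] @ H1
              branch[0] choose=3:
                H0 returns 0
                H1 returns [0]
              branch[1] choose=0:
                H0 returns 0
                H1 returns [0]
              branch[2] choose=5:
                H0 returns 0
                H1 returns [0]
      branch[1] choose=5:
        choose[1, 1] @ H1
          branch[0] choose=1:
            choose[3, 0, 5] @ H1
              branch[0] choose=3:
                H0 returns 105
                H1 returns [105]
              branch[1] choose=0:
                H0 returns 60
                H1 returns [60]
              branch[2] choose=5:
                H0 returns 135
                H1 returns [135]
          branch[1] choose=1:
            choose[3, 0, 5] @ H1
              branch[0] choose=3:
                H0 returns 105
                H1 returns [105]
              branch[1] choose=0:
                H0 returns 60
                H1 returns [60]
              branch[2] choose=5:
                H0 returns 135
                H1 returns [135]
      branch[2] choose=1:
        choose[1, 1] @ H1
          branch[0] choose=1:
            choose[3, 0, 5] @ H1
              branch[0] choose=3:
                H0 returns 21
                H1 returns [21]
              branch[1] choose=0:
                H0 returns 12
                H1 returns [12]
              branch[2] choose=5:
                H0 returns 27
                H1 returns [27]
          branch[1] choose=1:
            choose[3, 0, 5] @ H1
              branch[0] choose=3:
                H0 returns 21
                H1 returns [21]
              branch[1] choose=0:
                H0 returns 12
                H1 returns [12]
              branch[2] choose=5:
                H0 returns 27
                H1 returns [27]
  branch[2] choose=0:
    choose[0, 5, 1] @ H1
      branch[0] choose=0:
        choose[1, 1] @ H1
          branch[0] choose=1:
            choose[3, 0, 5] @ H1
              branch[0] choose=3:
                H0 returns 0
                H1 returns [0]
              branch[1] choose=0:
                H0 returns 0
                H1 returns [0]
              branch[2] choose=5:
                H0 returns 0
                H1 returns [0]
          branch[1] choose=1:
            choose[3, 0, 5] @ H1
              branch[0] choose=3:
                H0 returns 0
                H1 returns [0]
              branch[1] choose=0:
                H0 returns 0
                H1 returns [0]
              branch[2] choose=5:
                H0 returns 0
                H1 returns [0]
      branch[1] choose=5:
        choose[1, 1] @ H1
          branch[0] choose=1:
            choose[3, 0, 5] @ H1
              branch[0] choose=3:
                H0 returns 105
                H1 returns [105]
              branch[1] choose=0:
                H0 returns 60
                H1 returns [60]
              branch[2] choose=5:
                H0 returns 135
                H1 returns [135]
          branch[1] choose=1:
            choose[3, 0, 5] @ H1
              branch[0] choose=3:
                H0 returns 105
                H1 returns [105]
              branch[1] choose=0:
                H0 returns 60
                H1 returns [60]
              branch[2] choose=5:
                H0 returns 135
                H1 returns [135]
      branch[2] choose=1:
        choose[1, 1] @ H1
          branch[0] choose=1:
            choose[3, 0, 5] @ H1
              branch[0] choose=3:
                H0 returns 21
                H1 returns [21]
              branch[1] choose=0:
                H0 returns 12
                H1 returns [12]
              branch[2] choose=5:
                H0 returns 27
                H1 returns [27]
          branch[1] choose=1:
            choose[3, 0, 5] @ H1
              branch[0] choose=3:
                H0 returns 21
                H1 returns [21]
              branch[1] choose=0:
                H0 returns 12
                H1 returns [12]
              branch[2] choose=5:
                H0 returns 27
                H1 returns [27]
= [0, 0, 0, 0, 0, 0, 105, 60, 135, 105, 60, 135, 21, 12, 27, 21, 12, 27, 0, 0, 0, 0, 0, 0, 105, 60, 135, 105, 60, 135, 21, 12, 27, 21, 12, 27, 0, 0, 0, 0, 0, 0, 105, 60, 135, 105, 60, 135, 21, 12, 27, 21, 12, 27]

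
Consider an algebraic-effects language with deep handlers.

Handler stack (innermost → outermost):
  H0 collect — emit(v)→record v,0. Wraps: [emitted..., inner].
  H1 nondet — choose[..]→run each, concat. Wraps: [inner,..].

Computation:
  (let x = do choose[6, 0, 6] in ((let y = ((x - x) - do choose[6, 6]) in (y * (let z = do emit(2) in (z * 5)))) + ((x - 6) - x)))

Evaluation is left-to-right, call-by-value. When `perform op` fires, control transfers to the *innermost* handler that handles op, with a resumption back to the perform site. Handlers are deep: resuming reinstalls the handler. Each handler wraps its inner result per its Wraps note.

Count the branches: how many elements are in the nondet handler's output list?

Answer: 6

Evaluation trace:
choose[6, 0, 6] @ H1
  branch[0] choose=6:
    choose[6, 6] @ H1
      branch[0] choose=6:
        emit(2) @ H0 ⇒ out+=2
        H0 returns [2, -6]
        H1 returns [[2, -6]]
      branch[1] choose=6:
        emit(2) @ H0 ⇒ out+=2
        H0 returns [2, -6]
        H1 returns [[2, -6]]
  branch[1] choose=0:
    choose[6, 6] @ H1
      branch[0] choose=6:
        emit(2) @ H0 ⇒ out+=2
        H0 returns [2, -6]
        H1 returns [[2, -6]]
      branch[1] choose=6:
        emit(2) @ H0 ⇒ out+=2
        H0 returns [2, -6]
        H1 returns [[2, -6]]
  branch[2] choose=6:
    choose[6, 6] @ H1
      branch[0] choose=6:
        emit(2) @ H0 ⇒ out+=2
        H0 returns [2, -6]
        H1 returns [[2, -6]]
      branch[1] choose=6:
        emit(2) @ H0 ⇒ out+=2
        H0 returns [2, -6]
        H1 returns [[2, -6]]
= [[2, -6], [2, -6], [2, -6], [2, -6], [2, -6], [2, -6]]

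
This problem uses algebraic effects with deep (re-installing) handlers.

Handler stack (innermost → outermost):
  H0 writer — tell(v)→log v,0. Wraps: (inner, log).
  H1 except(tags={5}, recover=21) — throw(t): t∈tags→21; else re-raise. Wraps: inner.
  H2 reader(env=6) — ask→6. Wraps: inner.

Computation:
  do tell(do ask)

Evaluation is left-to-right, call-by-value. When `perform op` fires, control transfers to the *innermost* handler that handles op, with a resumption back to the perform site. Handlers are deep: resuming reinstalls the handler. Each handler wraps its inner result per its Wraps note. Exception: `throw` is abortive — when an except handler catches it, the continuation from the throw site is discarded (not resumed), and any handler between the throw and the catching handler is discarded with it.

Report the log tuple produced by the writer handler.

Answer: (6)

Step-by-step:
ask @ H2 ⇒ 6
tell(6) @ H0 ⇒ log+=6
H0 returns (0, (6))
H1 returns (0, (6))
H2 returns (0, (6))
= (0, (6))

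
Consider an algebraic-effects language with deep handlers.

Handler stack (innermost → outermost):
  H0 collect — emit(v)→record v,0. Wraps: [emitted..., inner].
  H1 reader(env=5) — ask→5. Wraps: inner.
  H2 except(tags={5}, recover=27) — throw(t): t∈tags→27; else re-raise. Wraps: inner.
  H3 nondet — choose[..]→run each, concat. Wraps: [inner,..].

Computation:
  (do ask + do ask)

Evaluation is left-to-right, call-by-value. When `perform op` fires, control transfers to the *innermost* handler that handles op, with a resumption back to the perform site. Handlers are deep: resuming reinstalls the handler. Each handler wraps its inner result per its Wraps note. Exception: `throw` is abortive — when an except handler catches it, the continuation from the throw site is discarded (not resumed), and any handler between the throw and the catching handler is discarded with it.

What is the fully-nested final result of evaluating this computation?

Step-by-step:
ask @ H1 ⇒ 5
ask @ H1 ⇒ 5
H0 returns [10]
H1 returns [10]
H2 returns [10]
H3 returns [[10]]
= [[10]]

Answer: [[10]]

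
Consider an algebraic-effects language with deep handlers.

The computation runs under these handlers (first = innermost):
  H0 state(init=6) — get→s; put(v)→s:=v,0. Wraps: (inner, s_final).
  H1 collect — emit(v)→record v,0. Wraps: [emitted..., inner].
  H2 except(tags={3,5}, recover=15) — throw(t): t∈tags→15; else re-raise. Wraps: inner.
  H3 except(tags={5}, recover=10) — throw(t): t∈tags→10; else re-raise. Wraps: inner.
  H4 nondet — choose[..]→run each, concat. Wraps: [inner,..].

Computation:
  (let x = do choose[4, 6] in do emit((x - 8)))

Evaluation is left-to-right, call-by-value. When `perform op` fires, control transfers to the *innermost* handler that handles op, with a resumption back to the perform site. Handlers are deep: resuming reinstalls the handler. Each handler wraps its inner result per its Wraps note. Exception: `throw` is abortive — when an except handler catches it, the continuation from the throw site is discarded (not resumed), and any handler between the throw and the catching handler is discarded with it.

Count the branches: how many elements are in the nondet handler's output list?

Answer: 2

Step-by-step:
choose[4, 6] @ H4
  branch[0] choose=4:
    emit(-4) @ H1 ⇒ out+=-4
    H0 returns (0, 6)
    H1 returns [-4, (0, 6)]
    H2 returns [-4, (0, 6)]
    H3 returns [-4, (0, 6)]
    H4 returns [[-4, (0, 6)]]
  branch[1] choose=6:
    emit(-2) @ H1 ⇒ out+=-2
    H0 returns (0, 6)
    H1 returns [-2, (0, 6)]
    H2 returns [-2, (0, 6)]
    H3 returns [-2, (0, 6)]
    H4 returns [[-2, (0, 6)]]
= [[-4, (0, 6)], [-2, (0, 6)]]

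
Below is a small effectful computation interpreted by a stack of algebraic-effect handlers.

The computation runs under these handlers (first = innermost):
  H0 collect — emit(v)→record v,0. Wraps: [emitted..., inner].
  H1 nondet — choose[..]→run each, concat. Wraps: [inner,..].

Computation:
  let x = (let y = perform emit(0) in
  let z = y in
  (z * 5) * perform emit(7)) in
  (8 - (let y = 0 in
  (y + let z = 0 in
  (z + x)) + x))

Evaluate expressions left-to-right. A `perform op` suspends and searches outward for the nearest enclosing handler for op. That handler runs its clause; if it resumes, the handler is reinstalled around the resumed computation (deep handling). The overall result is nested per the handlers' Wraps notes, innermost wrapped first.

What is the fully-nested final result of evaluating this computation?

Answer: [[0, 7, 8]]

Step-by-step:
emit(0) @ H0 ⇒ out+=0
emit(7) @ H0 ⇒ out+=7
H0 returns [0, 7, 8]
H1 returns [[0, 7, 8]]
= [[0, 7, 8]]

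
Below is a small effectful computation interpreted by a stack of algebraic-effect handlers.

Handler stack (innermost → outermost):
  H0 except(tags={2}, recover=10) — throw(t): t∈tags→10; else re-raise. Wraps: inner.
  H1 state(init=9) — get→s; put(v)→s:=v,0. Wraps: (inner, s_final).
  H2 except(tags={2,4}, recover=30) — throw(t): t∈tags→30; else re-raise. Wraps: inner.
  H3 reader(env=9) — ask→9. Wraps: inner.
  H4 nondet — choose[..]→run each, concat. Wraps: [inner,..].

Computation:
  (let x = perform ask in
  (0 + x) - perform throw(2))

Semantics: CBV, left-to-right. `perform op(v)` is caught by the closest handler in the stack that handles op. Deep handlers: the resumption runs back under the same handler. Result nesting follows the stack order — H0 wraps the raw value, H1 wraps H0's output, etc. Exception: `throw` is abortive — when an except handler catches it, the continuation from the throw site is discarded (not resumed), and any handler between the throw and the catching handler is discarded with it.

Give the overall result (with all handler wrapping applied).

Working:
ask @ H3 ⇒ 9
throw(2) @ H0 caught ⇒ 10
H1 returns (10, 9)
H2 returns (10, 9)
H3 returns (10, 9)
H4 returns [(10, 9)]
= [(10, 9)]

Answer: [(10, 9)]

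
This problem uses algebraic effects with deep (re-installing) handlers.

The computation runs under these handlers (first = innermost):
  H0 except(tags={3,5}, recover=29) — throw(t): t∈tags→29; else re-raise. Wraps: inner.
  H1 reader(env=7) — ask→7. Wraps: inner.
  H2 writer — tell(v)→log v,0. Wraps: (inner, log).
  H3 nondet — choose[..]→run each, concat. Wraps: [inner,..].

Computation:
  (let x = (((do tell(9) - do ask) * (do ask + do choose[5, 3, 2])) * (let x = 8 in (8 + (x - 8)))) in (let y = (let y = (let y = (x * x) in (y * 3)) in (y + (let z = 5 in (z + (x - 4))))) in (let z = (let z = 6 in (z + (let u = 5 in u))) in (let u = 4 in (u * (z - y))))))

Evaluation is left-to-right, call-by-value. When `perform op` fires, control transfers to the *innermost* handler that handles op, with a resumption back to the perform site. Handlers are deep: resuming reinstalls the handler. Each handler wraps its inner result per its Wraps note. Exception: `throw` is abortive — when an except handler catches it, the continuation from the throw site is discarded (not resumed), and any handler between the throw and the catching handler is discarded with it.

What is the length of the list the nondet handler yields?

Step-by-step:
tell(9) @ H2 ⇒ log+=9
ask @ H1 ⇒ 7
ask @ H1 ⇒ 7
choose[5, 3, 2] @ H3
  branch[0] choose=5:
    H0 returns -5416280
    H1 returns -5416280
    H2 returns (-5416280, (9))
    H3 returns [(-5416280, (9))]
  branch[1] choose=3:
    H0 returns -3760920
    H1 returns -3760920
    H2 returns (-3760920, (9))
    H3 returns [(-3760920, (9))]
  branch[2] choose=2:
    H0 returns -3046136
    H1 returns -3046136
    H2 returns (-3046136, (9))
    H3 returns [(-3046136, (9))]
= [(-5416280, (9)), (-3760920, (9)), (-3046136, (9))]

Answer: 3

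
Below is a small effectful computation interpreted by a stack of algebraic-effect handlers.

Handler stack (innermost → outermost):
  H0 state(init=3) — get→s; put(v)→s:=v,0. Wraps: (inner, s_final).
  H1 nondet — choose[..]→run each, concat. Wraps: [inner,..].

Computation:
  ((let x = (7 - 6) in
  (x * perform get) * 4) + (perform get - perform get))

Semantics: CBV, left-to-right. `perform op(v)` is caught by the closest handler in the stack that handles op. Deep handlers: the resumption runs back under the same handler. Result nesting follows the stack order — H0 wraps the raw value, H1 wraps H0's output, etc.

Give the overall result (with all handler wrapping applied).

Evaluation trace:
get @ H0 ⇒ 3
get @ H0 ⇒ 3
get @ H0 ⇒ 3
H0 returns (12, 3)
H1 returns [(12, 3)]
= [(12, 3)]

Answer: [(12, 3)]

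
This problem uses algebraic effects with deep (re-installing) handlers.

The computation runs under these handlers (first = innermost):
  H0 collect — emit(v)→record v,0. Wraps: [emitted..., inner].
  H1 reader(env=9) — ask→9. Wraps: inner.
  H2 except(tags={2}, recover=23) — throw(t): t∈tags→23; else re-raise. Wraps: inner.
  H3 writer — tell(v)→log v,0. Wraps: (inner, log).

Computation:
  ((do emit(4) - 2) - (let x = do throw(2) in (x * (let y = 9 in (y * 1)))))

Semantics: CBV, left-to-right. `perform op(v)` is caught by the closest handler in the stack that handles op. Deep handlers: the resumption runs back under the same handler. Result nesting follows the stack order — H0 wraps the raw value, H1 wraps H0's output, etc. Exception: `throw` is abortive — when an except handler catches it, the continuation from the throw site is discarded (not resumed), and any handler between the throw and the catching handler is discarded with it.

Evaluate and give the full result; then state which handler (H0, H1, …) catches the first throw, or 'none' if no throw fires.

Evaluation trace:
emit(4) @ H0 ⇒ out+=4
throw(2) @ H2 caught ⇒ 23
H3 returns (23, ())
= (23, ())

Answer: (23, ()) ; first throw caught by: H2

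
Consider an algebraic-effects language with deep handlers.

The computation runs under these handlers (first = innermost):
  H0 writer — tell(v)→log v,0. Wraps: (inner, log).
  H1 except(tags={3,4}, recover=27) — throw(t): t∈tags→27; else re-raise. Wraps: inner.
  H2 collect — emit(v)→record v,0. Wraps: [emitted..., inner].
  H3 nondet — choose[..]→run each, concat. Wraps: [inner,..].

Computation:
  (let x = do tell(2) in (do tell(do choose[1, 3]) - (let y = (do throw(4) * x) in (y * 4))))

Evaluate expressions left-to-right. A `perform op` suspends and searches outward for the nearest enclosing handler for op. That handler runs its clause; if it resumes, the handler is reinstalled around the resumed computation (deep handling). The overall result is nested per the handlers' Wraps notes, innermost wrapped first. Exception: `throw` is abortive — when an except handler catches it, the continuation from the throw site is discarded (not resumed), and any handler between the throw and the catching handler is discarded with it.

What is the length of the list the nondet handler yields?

Step-by-step:
tell(2) @ H0 ⇒ log+=2
choose[1, 3] @ H3
  branch[0] choose=1:
    tell(1) @ H0 ⇒ log+=1
    throw(4) @ H1 caught ⇒ 27
    H2 returns [27]
    H3 returns [[27]]
  branch[1] choose=3:
    tell(3) @ H0 ⇒ log+=3
    throw(4) @ H1 caught ⇒ 27
    H2 returns [27]
    H3 returns [[27]]
= [[27], [27]]

Answer: 2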